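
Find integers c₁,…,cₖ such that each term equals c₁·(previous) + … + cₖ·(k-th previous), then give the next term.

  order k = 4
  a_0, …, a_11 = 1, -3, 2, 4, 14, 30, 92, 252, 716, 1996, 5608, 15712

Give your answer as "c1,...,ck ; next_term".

2,2,0,2 ; 44072

  a_4 = 2·4 + 2·2 + 0·-3 + 2·1 = 14
  a_5 = 2·14 + 2·4 + 0·2 + 2·-3 = 30
  a_6 = 2·30 + 2·14 + 0·4 + 2·2 = 92
  a_7 = 2·92 + 2·30 + 0·14 + 2·4 = 252
  a_8 = 2·252 + 2·92 + 0·30 + 2·14 = 716
  a_9 = 2·716 + 2·252 + 0·92 + 2·30 = 1996
  a_10 = 2·1996 + 2·716 + 0·252 + 2·92 = 5608
  a_11 = 2·5608 + 2·1996 + 0·716 + 2·252 = 15712
  a_12 = 2·15712 + 2·5608 + 0·1996 + 2·716 = 44072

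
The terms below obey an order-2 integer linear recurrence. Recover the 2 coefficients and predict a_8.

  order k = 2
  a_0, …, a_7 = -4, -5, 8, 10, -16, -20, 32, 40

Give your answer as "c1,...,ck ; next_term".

0,-2 ; -64

  a_2 = 0·-5 + -2·-4 = 8
  a_3 = 0·8 + -2·-5 = 10
  a_4 = 0·10 + -2·8 = -16
  a_5 = 0·-16 + -2·10 = -20
  a_6 = 0·-20 + -2·-16 = 32
  a_7 = 0·32 + -2·-20 = 40
  a_8 = 0·40 + -2·32 = -64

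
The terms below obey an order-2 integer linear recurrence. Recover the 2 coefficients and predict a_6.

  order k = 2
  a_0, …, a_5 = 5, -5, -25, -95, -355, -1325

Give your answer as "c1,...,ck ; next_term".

4,-1 ; -4945

  a_2 = 4·-5 + -1·5 = -25
  a_3 = 4·-25 + -1·-5 = -95
  a_4 = 4·-95 + -1·-25 = -355
  a_5 = 4·-355 + -1·-95 = -1325
  a_6 = 4·-1325 + -1·-355 = -4945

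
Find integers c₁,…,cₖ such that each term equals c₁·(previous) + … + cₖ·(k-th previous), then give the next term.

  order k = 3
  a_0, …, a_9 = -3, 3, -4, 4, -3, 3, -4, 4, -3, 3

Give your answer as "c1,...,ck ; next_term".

-1,-1,-1 ; -4

  a_3 = -1·-4 + -1·3 + -1·-3 = 4
  a_4 = -1·4 + -1·-4 + -1·3 = -3
  a_5 = -1·-3 + -1·4 + -1·-4 = 3
  a_6 = -1·3 + -1·-3 + -1·4 = -4
  a_7 = -1·-4 + -1·3 + -1·-3 = 4
  a_8 = -1·4 + -1·-4 + -1·3 = -3
  a_9 = -1·-3 + -1·4 + -1·-4 = 3
  a_10 = -1·3 + -1·-3 + -1·4 = -4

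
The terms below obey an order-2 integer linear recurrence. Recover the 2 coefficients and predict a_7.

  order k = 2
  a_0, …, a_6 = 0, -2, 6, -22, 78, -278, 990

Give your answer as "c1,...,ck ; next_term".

-3,2 ; -3526

  a_2 = -3·-2 + 2·0 = 6
  a_3 = -3·6 + 2·-2 = -22
  a_4 = -3·-22 + 2·6 = 78
  a_5 = -3·78 + 2·-22 = -278
  a_6 = -3·-278 + 2·78 = 990
  a_7 = -3·990 + 2·-278 = -3526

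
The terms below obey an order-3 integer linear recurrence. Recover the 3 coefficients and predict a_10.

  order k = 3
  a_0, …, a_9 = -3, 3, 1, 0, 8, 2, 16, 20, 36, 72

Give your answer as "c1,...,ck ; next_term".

  a_3 = 0·1 + 2·3 + 2·-3 = 0
  a_4 = 0·0 + 2·1 + 2·3 = 8
  a_5 = 0·8 + 2·0 + 2·1 = 2
  a_6 = 0·2 + 2·8 + 2·0 = 16
  a_7 = 0·16 + 2·2 + 2·8 = 20
  a_8 = 0·20 + 2·16 + 2·2 = 36
  a_9 = 0·36 + 2·20 + 2·16 = 72
  a_10 = 0·72 + 2·36 + 2·20 = 112

0,2,2 ; 112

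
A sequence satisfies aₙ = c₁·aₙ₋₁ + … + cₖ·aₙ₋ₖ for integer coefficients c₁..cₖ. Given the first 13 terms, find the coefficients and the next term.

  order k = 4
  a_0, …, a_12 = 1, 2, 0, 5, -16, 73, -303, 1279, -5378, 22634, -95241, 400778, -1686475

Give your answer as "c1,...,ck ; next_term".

  a_4 = -4·5 + 1·0 + 1·2 + 2·1 = -16
  a_5 = -4·-16 + 1·5 + 1·0 + 2·2 = 73
  a_6 = -4·73 + 1·-16 + 1·5 + 2·0 = -303
  a_7 = -4·-303 + 1·73 + 1·-16 + 2·5 = 1279
  a_8 = -4·1279 + 1·-303 + 1·73 + 2·-16 = -5378
  a_9 = -4·-5378 + 1·1279 + 1·-303 + 2·73 = 22634
  a_10 = -4·22634 + 1·-5378 + 1·1279 + 2·-303 = -95241
  a_11 = -4·-95241 + 1·22634 + 1·-5378 + 2·1279 = 400778
  a_12 = -4·400778 + 1·-95241 + 1·22634 + 2·-5378 = -1686475
  a_13 = -4·-1686475 + 1·400778 + 1·-95241 + 2·22634 = 7096705

-4,1,1,2 ; 7096705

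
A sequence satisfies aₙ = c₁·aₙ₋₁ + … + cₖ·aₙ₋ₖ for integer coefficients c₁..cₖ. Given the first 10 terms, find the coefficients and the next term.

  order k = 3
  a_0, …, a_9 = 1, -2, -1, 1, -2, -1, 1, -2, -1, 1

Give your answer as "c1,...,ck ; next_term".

0,0,1 ; -2

  a_3 = 0·-1 + 0·-2 + 1·1 = 1
  a_4 = 0·1 + 0·-1 + 1·-2 = -2
  a_5 = 0·-2 + 0·1 + 1·-1 = -1
  a_6 = 0·-1 + 0·-2 + 1·1 = 1
  a_7 = 0·1 + 0·-1 + 1·-2 = -2
  a_8 = 0·-2 + 0·1 + 1·-1 = -1
  a_9 = 0·-1 + 0·-2 + 1·1 = 1
  a_10 = 0·1 + 0·-1 + 1·-2 = -2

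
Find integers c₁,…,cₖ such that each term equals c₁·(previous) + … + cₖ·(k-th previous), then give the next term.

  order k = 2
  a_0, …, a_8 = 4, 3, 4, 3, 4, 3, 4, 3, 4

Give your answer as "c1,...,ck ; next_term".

  a_2 = 0·3 + 1·4 = 4
  a_3 = 0·4 + 1·3 = 3
  a_4 = 0·3 + 1·4 = 4
  a_5 = 0·4 + 1·3 = 3
  a_6 = 0·3 + 1·4 = 4
  a_7 = 0·4 + 1·3 = 3
  a_8 = 0·3 + 1·4 = 4
  a_9 = 0·4 + 1·3 = 3

0,1 ; 3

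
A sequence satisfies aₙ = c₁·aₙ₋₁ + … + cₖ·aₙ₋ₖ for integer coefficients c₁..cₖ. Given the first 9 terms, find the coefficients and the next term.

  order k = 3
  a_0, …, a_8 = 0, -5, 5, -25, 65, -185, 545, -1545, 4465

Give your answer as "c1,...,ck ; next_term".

-1,4,-4 ; -12825

  a_3 = -1·5 + 4·-5 + -4·0 = -25
  a_4 = -1·-25 + 4·5 + -4·-5 = 65
  a_5 = -1·65 + 4·-25 + -4·5 = -185
  a_6 = -1·-185 + 4·65 + -4·-25 = 545
  a_7 = -1·545 + 4·-185 + -4·65 = -1545
  a_8 = -1·-1545 + 4·545 + -4·-185 = 4465
  a_9 = -1·4465 + 4·-1545 + -4·545 = -12825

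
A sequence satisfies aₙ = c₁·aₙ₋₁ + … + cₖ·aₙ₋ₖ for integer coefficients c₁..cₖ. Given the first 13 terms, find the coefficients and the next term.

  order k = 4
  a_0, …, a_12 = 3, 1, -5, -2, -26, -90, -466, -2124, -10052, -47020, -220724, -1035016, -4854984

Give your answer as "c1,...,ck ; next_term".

4,4,-4,2 ; -22771144

  a_4 = 4·-2 + 4·-5 + -4·1 + 2·3 = -26
  a_5 = 4·-26 + 4·-2 + -4·-5 + 2·1 = -90
  a_6 = 4·-90 + 4·-26 + -4·-2 + 2·-5 = -466
  a_7 = 4·-466 + 4·-90 + -4·-26 + 2·-2 = -2124
  a_8 = 4·-2124 + 4·-466 + -4·-90 + 2·-26 = -10052
  a_9 = 4·-10052 + 4·-2124 + -4·-466 + 2·-90 = -47020
  a_10 = 4·-47020 + 4·-10052 + -4·-2124 + 2·-466 = -220724
  a_11 = 4·-220724 + 4·-47020 + -4·-10052 + 2·-2124 = -1035016
  a_12 = 4·-1035016 + 4·-220724 + -4·-47020 + 2·-10052 = -4854984
  a_13 = 4·-4854984 + 4·-1035016 + -4·-220724 + 2·-47020 = -22771144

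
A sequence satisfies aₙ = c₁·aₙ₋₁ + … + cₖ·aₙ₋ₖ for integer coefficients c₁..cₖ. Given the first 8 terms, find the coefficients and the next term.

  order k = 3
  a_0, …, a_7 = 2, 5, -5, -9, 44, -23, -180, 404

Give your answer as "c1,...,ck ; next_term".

  a_3 = -1·-5 + -4·5 + 3·2 = -9
  a_4 = -1·-9 + -4·-5 + 3·5 = 44
  a_5 = -1·44 + -4·-9 + 3·-5 = -23
  a_6 = -1·-23 + -4·44 + 3·-9 = -180
  a_7 = -1·-180 + -4·-23 + 3·44 = 404
  a_8 = -1·404 + -4·-180 + 3·-23 = 247

-1,-4,3 ; 247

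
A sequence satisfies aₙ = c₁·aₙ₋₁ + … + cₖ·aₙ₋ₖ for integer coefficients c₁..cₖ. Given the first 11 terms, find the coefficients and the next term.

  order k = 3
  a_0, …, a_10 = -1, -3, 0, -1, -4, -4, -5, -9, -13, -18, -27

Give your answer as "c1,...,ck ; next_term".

  a_3 = 1·0 + 0·-3 + 1·-1 = -1
  a_4 = 1·-1 + 0·0 + 1·-3 = -4
  a_5 = 1·-4 + 0·-1 + 1·0 = -4
  a_6 = 1·-4 + 0·-4 + 1·-1 = -5
  a_7 = 1·-5 + 0·-4 + 1·-4 = -9
  a_8 = 1·-9 + 0·-5 + 1·-4 = -13
  a_9 = 1·-13 + 0·-9 + 1·-5 = -18
  a_10 = 1·-18 + 0·-13 + 1·-9 = -27
  a_11 = 1·-27 + 0·-18 + 1·-13 = -40

1,0,1 ; -40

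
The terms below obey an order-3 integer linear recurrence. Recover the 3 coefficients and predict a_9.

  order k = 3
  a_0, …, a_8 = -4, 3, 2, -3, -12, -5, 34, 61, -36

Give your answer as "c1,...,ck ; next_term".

  a_3 = 1·2 + -3·3 + -1·-4 = -3
  a_4 = 1·-3 + -3·2 + -1·3 = -12
  a_5 = 1·-12 + -3·-3 + -1·2 = -5
  a_6 = 1·-5 + -3·-12 + -1·-3 = 34
  a_7 = 1·34 + -3·-5 + -1·-12 = 61
  a_8 = 1·61 + -3·34 + -1·-5 = -36
  a_9 = 1·-36 + -3·61 + -1·34 = -253

1,-3,-1 ; -253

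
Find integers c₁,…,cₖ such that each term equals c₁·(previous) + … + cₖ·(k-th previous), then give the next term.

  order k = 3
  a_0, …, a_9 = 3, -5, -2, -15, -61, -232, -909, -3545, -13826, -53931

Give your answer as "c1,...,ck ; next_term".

3,3,2 ; -210361

  a_3 = 3·-2 + 3·-5 + 2·3 = -15
  a_4 = 3·-15 + 3·-2 + 2·-5 = -61
  a_5 = 3·-61 + 3·-15 + 2·-2 = -232
  a_6 = 3·-232 + 3·-61 + 2·-15 = -909
  a_7 = 3·-909 + 3·-232 + 2·-61 = -3545
  a_8 = 3·-3545 + 3·-909 + 2·-232 = -13826
  a_9 = 3·-13826 + 3·-3545 + 2·-909 = -53931
  a_10 = 3·-53931 + 3·-13826 + 2·-3545 = -210361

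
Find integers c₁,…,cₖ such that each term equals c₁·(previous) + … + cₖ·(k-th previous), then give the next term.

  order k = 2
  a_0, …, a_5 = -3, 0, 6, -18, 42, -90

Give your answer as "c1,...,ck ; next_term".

  a_2 = -3·0 + -2·-3 = 6
  a_3 = -3·6 + -2·0 = -18
  a_4 = -3·-18 + -2·6 = 42
  a_5 = -3·42 + -2·-18 = -90
  a_6 = -3·-90 + -2·42 = 186

-3,-2 ; 186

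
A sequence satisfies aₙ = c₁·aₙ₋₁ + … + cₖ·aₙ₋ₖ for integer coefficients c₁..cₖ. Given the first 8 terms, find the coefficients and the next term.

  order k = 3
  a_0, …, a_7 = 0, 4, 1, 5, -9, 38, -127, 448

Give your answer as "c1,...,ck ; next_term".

-3,2,1 ; -1560

  a_3 = -3·1 + 2·4 + 1·0 = 5
  a_4 = -3·5 + 2·1 + 1·4 = -9
  a_5 = -3·-9 + 2·5 + 1·1 = 38
  a_6 = -3·38 + 2·-9 + 1·5 = -127
  a_7 = -3·-127 + 2·38 + 1·-9 = 448
  a_8 = -3·448 + 2·-127 + 1·38 = -1560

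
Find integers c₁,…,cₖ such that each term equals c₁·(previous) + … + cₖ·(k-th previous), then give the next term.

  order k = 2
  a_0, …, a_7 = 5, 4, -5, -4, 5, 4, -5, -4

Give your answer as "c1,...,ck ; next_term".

  a_2 = 0·4 + -1·5 = -5
  a_3 = 0·-5 + -1·4 = -4
  a_4 = 0·-4 + -1·-5 = 5
  a_5 = 0·5 + -1·-4 = 4
  a_6 = 0·4 + -1·5 = -5
  a_7 = 0·-5 + -1·4 = -4
  a_8 = 0·-4 + -1·-5 = 5

0,-1 ; 5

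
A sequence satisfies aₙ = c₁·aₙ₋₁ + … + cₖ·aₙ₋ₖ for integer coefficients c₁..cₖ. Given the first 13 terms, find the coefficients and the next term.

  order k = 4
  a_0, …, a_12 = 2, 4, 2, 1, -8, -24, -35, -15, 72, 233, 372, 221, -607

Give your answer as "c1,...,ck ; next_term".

  a_4 = 2·1 + -2·2 + -1·4 + -1·2 = -8
  a_5 = 2·-8 + -2·1 + -1·2 + -1·4 = -24
  a_6 = 2·-24 + -2·-8 + -1·1 + -1·2 = -35
  a_7 = 2·-35 + -2·-24 + -1·-8 + -1·1 = -15
  a_8 = 2·-15 + -2·-35 + -1·-24 + -1·-8 = 72
  a_9 = 2·72 + -2·-15 + -1·-35 + -1·-24 = 233
  a_10 = 2·233 + -2·72 + -1·-15 + -1·-35 = 372
  a_11 = 2·372 + -2·233 + -1·72 + -1·-15 = 221
  a_12 = 2·221 + -2·372 + -1·233 + -1·72 = -607
  a_13 = 2·-607 + -2·221 + -1·372 + -1·233 = -2261

2,-2,-1,-1 ; -2261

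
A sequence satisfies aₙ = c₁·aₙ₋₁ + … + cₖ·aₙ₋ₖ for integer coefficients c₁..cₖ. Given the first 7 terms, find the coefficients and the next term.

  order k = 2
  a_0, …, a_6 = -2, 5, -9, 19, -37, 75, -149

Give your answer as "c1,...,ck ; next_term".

  a_2 = -1·5 + 2·-2 = -9
  a_3 = -1·-9 + 2·5 = 19
  a_4 = -1·19 + 2·-9 = -37
  a_5 = -1·-37 + 2·19 = 75
  a_6 = -1·75 + 2·-37 = -149
  a_7 = -1·-149 + 2·75 = 299

-1,2 ; 299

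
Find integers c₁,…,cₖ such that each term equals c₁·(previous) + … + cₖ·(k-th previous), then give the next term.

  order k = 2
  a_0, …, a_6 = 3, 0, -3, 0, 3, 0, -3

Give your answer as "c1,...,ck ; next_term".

  a_2 = 0·0 + -1·3 = -3
  a_3 = 0·-3 + -1·0 = 0
  a_4 = 0·0 + -1·-3 = 3
  a_5 = 0·3 + -1·0 = 0
  a_6 = 0·0 + -1·3 = -3
  a_7 = 0·-3 + -1·0 = 0

0,-1 ; 0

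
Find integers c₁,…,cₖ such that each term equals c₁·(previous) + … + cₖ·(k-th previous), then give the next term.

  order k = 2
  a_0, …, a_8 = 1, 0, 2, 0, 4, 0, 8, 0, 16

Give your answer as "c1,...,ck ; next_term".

0,2 ; 0

  a_2 = 0·0 + 2·1 = 2
  a_3 = 0·2 + 2·0 = 0
  a_4 = 0·0 + 2·2 = 4
  a_5 = 0·4 + 2·0 = 0
  a_6 = 0·0 + 2·4 = 8
  a_7 = 0·8 + 2·0 = 0
  a_8 = 0·0 + 2·8 = 16
  a_9 = 0·16 + 2·0 = 0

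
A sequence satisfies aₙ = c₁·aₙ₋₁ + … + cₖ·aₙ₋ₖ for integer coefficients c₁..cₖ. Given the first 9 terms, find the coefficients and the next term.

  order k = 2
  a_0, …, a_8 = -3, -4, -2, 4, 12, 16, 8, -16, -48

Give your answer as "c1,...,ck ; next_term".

  a_2 = 2·-4 + -2·-3 = -2
  a_3 = 2·-2 + -2·-4 = 4
  a_4 = 2·4 + -2·-2 = 12
  a_5 = 2·12 + -2·4 = 16
  a_6 = 2·16 + -2·12 = 8
  a_7 = 2·8 + -2·16 = -16
  a_8 = 2·-16 + -2·8 = -48
  a_9 = 2·-48 + -2·-16 = -64

2,-2 ; -64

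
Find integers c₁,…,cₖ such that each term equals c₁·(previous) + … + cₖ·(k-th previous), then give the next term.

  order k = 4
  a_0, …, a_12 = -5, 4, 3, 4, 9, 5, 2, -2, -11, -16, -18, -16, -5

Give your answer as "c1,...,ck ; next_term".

  a_4 = 1·4 + 0·3 + 0·4 + -1·-5 = 9
  a_5 = 1·9 + 0·4 + 0·3 + -1·4 = 5
  a_6 = 1·5 + 0·9 + 0·4 + -1·3 = 2
  a_7 = 1·2 + 0·5 + 0·9 + -1·4 = -2
  a_8 = 1·-2 + 0·2 + 0·5 + -1·9 = -11
  a_9 = 1·-11 + 0·-2 + 0·2 + -1·5 = -16
  a_10 = 1·-16 + 0·-11 + 0·-2 + -1·2 = -18
  a_11 = 1·-18 + 0·-16 + 0·-11 + -1·-2 = -16
  a_12 = 1·-16 + 0·-18 + 0·-16 + -1·-11 = -5
  a_13 = 1·-5 + 0·-16 + 0·-18 + -1·-16 = 11

1,0,0,-1 ; 11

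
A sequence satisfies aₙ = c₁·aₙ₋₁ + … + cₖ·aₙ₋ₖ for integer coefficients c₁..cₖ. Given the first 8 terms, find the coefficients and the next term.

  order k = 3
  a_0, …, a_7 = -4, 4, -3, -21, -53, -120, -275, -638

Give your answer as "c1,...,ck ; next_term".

3,-2,1 ; -1484

  a_3 = 3·-3 + -2·4 + 1·-4 = -21
  a_4 = 3·-21 + -2·-3 + 1·4 = -53
  a_5 = 3·-53 + -2·-21 + 1·-3 = -120
  a_6 = 3·-120 + -2·-53 + 1·-21 = -275
  a_7 = 3·-275 + -2·-120 + 1·-53 = -638
  a_8 = 3·-638 + -2·-275 + 1·-120 = -1484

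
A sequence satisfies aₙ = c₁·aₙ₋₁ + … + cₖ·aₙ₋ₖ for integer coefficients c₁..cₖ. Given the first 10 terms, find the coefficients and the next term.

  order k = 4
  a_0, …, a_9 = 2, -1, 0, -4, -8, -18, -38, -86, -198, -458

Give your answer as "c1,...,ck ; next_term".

  a_4 = 3·-4 + -2·0 + 0·-1 + 2·2 = -8
  a_5 = 3·-8 + -2·-4 + 0·0 + 2·-1 = -18
  a_6 = 3·-18 + -2·-8 + 0·-4 + 2·0 = -38
  a_7 = 3·-38 + -2·-18 + 0·-8 + 2·-4 = -86
  a_8 = 3·-86 + -2·-38 + 0·-18 + 2·-8 = -198
  a_9 = 3·-198 + -2·-86 + 0·-38 + 2·-18 = -458
  a_10 = 3·-458 + -2·-198 + 0·-86 + 2·-38 = -1054

3,-2,0,2 ; -1054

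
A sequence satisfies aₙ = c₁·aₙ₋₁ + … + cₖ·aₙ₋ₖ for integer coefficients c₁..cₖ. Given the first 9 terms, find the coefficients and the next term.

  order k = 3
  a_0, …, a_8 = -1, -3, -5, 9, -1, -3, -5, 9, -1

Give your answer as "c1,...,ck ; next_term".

  a_3 = -1·-5 + -1·-3 + -1·-1 = 9
  a_4 = -1·9 + -1·-5 + -1·-3 = -1
  a_5 = -1·-1 + -1·9 + -1·-5 = -3
  a_6 = -1·-3 + -1·-1 + -1·9 = -5
  a_7 = -1·-5 + -1·-3 + -1·-1 = 9
  a_8 = -1·9 + -1·-5 + -1·-3 = -1
  a_9 = -1·-1 + -1·9 + -1·-5 = -3

-1,-1,-1 ; -3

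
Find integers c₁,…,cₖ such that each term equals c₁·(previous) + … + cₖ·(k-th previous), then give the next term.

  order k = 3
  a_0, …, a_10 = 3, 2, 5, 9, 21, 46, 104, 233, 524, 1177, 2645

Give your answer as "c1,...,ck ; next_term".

  a_3 = 2·5 + 1·2 + -1·3 = 9
  a_4 = 2·9 + 1·5 + -1·2 = 21
  a_5 = 2·21 + 1·9 + -1·5 = 46
  a_6 = 2·46 + 1·21 + -1·9 = 104
  a_7 = 2·104 + 1·46 + -1·21 = 233
  a_8 = 2·233 + 1·104 + -1·46 = 524
  a_9 = 2·524 + 1·233 + -1·104 = 1177
  a_10 = 2·1177 + 1·524 + -1·233 = 2645
  a_11 = 2·2645 + 1·1177 + -1·524 = 5943

2,1,-1 ; 5943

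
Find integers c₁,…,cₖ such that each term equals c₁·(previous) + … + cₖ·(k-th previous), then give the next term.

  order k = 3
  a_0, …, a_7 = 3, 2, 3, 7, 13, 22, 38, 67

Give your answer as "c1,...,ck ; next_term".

  a_3 = 2·3 + -1·2 + 1·3 = 7
  a_4 = 2·7 + -1·3 + 1·2 = 13
  a_5 = 2·13 + -1·7 + 1·3 = 22
  a_6 = 2·22 + -1·13 + 1·7 = 38
  a_7 = 2·38 + -1·22 + 1·13 = 67
  a_8 = 2·67 + -1·38 + 1·22 = 118

2,-1,1 ; 118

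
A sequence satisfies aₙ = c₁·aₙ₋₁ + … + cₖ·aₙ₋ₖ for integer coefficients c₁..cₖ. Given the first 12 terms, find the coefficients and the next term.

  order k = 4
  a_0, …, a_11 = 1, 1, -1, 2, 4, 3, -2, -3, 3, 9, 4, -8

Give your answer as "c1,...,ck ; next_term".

1,-1,0,1 ; -9

  a_4 = 1·2 + -1·-1 + 0·1 + 1·1 = 4
  a_5 = 1·4 + -1·2 + 0·-1 + 1·1 = 3
  a_6 = 1·3 + -1·4 + 0·2 + 1·-1 = -2
  a_7 = 1·-2 + -1·3 + 0·4 + 1·2 = -3
  a_8 = 1·-3 + -1·-2 + 0·3 + 1·4 = 3
  a_9 = 1·3 + -1·-3 + 0·-2 + 1·3 = 9
  a_10 = 1·9 + -1·3 + 0·-3 + 1·-2 = 4
  a_11 = 1·4 + -1·9 + 0·3 + 1·-3 = -8
  a_12 = 1·-8 + -1·4 + 0·9 + 1·3 = -9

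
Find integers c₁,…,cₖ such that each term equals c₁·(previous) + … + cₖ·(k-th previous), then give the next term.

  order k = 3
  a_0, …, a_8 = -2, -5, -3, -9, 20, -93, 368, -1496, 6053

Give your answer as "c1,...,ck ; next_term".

-3,4,-1 ; -24511

  a_3 = -3·-3 + 4·-5 + -1·-2 = -9
  a_4 = -3·-9 + 4·-3 + -1·-5 = 20
  a_5 = -3·20 + 4·-9 + -1·-3 = -93
  a_6 = -3·-93 + 4·20 + -1·-9 = 368
  a_7 = -3·368 + 4·-93 + -1·20 = -1496
  a_8 = -3·-1496 + 4·368 + -1·-93 = 6053
  a_9 = -3·6053 + 4·-1496 + -1·368 = -24511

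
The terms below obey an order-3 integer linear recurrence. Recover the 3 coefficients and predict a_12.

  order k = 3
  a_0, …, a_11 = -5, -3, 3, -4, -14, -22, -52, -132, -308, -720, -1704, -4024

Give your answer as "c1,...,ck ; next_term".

  a_3 = 2·3 + 0·-3 + 2·-5 = -4
  a_4 = 2·-4 + 0·3 + 2·-3 = -14
  a_5 = 2·-14 + 0·-4 + 2·3 = -22
  a_6 = 2·-22 + 0·-14 + 2·-4 = -52
  a_7 = 2·-52 + 0·-22 + 2·-14 = -132
  a_8 = 2·-132 + 0·-52 + 2·-22 = -308
  a_9 = 2·-308 + 0·-132 + 2·-52 = -720
  a_10 = 2·-720 + 0·-308 + 2·-132 = -1704
  a_11 = 2·-1704 + 0·-720 + 2·-308 = -4024
  a_12 = 2·-4024 + 0·-1704 + 2·-720 = -9488

2,0,2 ; -9488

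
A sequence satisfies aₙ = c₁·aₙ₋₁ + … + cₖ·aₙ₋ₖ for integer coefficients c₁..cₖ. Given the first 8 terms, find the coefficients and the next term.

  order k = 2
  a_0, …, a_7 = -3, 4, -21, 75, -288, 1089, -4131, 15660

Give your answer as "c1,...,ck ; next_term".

-3,3 ; -59373

  a_2 = -3·4 + 3·-3 = -21
  a_3 = -3·-21 + 3·4 = 75
  a_4 = -3·75 + 3·-21 = -288
  a_5 = -3·-288 + 3·75 = 1089
  a_6 = -3·1089 + 3·-288 = -4131
  a_7 = -3·-4131 + 3·1089 = 15660
  a_8 = -3·15660 + 3·-4131 = -59373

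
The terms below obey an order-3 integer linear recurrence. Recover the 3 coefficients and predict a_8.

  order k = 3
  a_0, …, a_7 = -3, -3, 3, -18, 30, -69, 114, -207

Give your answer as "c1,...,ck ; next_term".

-2,1,3 ; 321

  a_3 = -2·3 + 1·-3 + 3·-3 = -18
  a_4 = -2·-18 + 1·3 + 3·-3 = 30
  a_5 = -2·30 + 1·-18 + 3·3 = -69
  a_6 = -2·-69 + 1·30 + 3·-18 = 114
  a_7 = -2·114 + 1·-69 + 3·30 = -207
  a_8 = -2·-207 + 1·114 + 3·-69 = 321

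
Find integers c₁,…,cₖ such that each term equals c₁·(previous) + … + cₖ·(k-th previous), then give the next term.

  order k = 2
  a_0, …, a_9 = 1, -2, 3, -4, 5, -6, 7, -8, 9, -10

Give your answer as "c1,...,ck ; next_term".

  a_2 = -2·-2 + -1·1 = 3
  a_3 = -2·3 + -1·-2 = -4
  a_4 = -2·-4 + -1·3 = 5
  a_5 = -2·5 + -1·-4 = -6
  a_6 = -2·-6 + -1·5 = 7
  a_7 = -2·7 + -1·-6 = -8
  a_8 = -2·-8 + -1·7 = 9
  a_9 = -2·9 + -1·-8 = -10
  a_10 = -2·-10 + -1·9 = 11

-2,-1 ; 11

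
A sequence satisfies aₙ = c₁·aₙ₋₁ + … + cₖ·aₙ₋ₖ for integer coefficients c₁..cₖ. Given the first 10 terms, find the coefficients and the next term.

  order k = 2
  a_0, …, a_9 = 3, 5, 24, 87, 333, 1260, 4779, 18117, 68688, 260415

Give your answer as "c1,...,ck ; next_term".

3,3 ; 987309

  a_2 = 3·5 + 3·3 = 24
  a_3 = 3·24 + 3·5 = 87
  a_4 = 3·87 + 3·24 = 333
  a_5 = 3·333 + 3·87 = 1260
  a_6 = 3·1260 + 3·333 = 4779
  a_7 = 3·4779 + 3·1260 = 18117
  a_8 = 3·18117 + 3·4779 = 68688
  a_9 = 3·68688 + 3·18117 = 260415
  a_10 = 3·260415 + 3·68688 = 987309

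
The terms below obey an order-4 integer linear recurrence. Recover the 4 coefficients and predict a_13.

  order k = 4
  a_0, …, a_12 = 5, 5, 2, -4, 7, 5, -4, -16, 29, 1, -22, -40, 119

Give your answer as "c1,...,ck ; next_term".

  a_4 = -1·-4 + -1·2 + -1·5 + 2·5 = 7
  a_5 = -1·7 + -1·-4 + -1·2 + 2·5 = 5
  a_6 = -1·5 + -1·7 + -1·-4 + 2·2 = -4
  a_7 = -1·-4 + -1·5 + -1·7 + 2·-4 = -16
  a_8 = -1·-16 + -1·-4 + -1·5 + 2·7 = 29
  a_9 = -1·29 + -1·-16 + -1·-4 + 2·5 = 1
  a_10 = -1·1 + -1·29 + -1·-16 + 2·-4 = -22
  a_11 = -1·-22 + -1·1 + -1·29 + 2·-16 = -40
  a_12 = -1·-40 + -1·-22 + -1·1 + 2·29 = 119
  a_13 = -1·119 + -1·-40 + -1·-22 + 2·1 = -55

-1,-1,-1,2 ; -55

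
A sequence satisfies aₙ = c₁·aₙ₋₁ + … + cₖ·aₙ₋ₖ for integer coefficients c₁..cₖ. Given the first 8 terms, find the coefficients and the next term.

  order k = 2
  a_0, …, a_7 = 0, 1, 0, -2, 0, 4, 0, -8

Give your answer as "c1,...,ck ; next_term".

  a_2 = 0·1 + -2·0 = 0
  a_3 = 0·0 + -2·1 = -2
  a_4 = 0·-2 + -2·0 = 0
  a_5 = 0·0 + -2·-2 = 4
  a_6 = 0·4 + -2·0 = 0
  a_7 = 0·0 + -2·4 = -8
  a_8 = 0·-8 + -2·0 = 0

0,-2 ; 0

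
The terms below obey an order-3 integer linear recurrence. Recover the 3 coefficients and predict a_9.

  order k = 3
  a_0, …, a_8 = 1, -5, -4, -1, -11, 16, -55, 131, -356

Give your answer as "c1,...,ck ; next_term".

  a_3 = -2·-4 + 2·-5 + 1·1 = -1
  a_4 = -2·-1 + 2·-4 + 1·-5 = -11
  a_5 = -2·-11 + 2·-1 + 1·-4 = 16
  a_6 = -2·16 + 2·-11 + 1·-1 = -55
  a_7 = -2·-55 + 2·16 + 1·-11 = 131
  a_8 = -2·131 + 2·-55 + 1·16 = -356
  a_9 = -2·-356 + 2·131 + 1·-55 = 919

-2,2,1 ; 919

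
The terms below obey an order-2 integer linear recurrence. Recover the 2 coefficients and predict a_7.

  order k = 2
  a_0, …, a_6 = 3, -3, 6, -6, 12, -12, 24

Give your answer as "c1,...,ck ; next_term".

  a_2 = 0·-3 + 2·3 = 6
  a_3 = 0·6 + 2·-3 = -6
  a_4 = 0·-6 + 2·6 = 12
  a_5 = 0·12 + 2·-6 = -12
  a_6 = 0·-12 + 2·12 = 24
  a_7 = 0·24 + 2·-12 = -24

0,2 ; -24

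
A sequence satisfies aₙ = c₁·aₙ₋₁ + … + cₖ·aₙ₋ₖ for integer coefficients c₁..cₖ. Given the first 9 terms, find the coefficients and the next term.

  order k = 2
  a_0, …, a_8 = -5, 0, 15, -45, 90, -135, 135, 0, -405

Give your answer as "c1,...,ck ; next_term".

  a_2 = -3·0 + -3·-5 = 15
  a_3 = -3·15 + -3·0 = -45
  a_4 = -3·-45 + -3·15 = 90
  a_5 = -3·90 + -3·-45 = -135
  a_6 = -3·-135 + -3·90 = 135
  a_7 = -3·135 + -3·-135 = 0
  a_8 = -3·0 + -3·135 = -405
  a_9 = -3·-405 + -3·0 = 1215

-3,-3 ; 1215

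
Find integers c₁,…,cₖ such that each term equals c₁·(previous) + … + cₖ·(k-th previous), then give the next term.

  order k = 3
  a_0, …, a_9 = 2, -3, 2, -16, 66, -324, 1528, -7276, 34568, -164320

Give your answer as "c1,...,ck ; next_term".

  a_3 = -4·2 + 4·-3 + 2·2 = -16
  a_4 = -4·-16 + 4·2 + 2·-3 = 66
  a_5 = -4·66 + 4·-16 + 2·2 = -324
  a_6 = -4·-324 + 4·66 + 2·-16 = 1528
  a_7 = -4·1528 + 4·-324 + 2·66 = -7276
  a_8 = -4·-7276 + 4·1528 + 2·-324 = 34568
  a_9 = -4·34568 + 4·-7276 + 2·1528 = -164320
  a_10 = -4·-164320 + 4·34568 + 2·-7276 = 781000

-4,4,2 ; 781000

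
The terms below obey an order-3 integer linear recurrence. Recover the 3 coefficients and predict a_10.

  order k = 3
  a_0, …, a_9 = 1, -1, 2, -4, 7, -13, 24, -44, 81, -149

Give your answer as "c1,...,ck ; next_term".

-1,1,-1 ; 274

  a_3 = -1·2 + 1·-1 + -1·1 = -4
  a_4 = -1·-4 + 1·2 + -1·-1 = 7
  a_5 = -1·7 + 1·-4 + -1·2 = -13
  a_6 = -1·-13 + 1·7 + -1·-4 = 24
  a_7 = -1·24 + 1·-13 + -1·7 = -44
  a_8 = -1·-44 + 1·24 + -1·-13 = 81
  a_9 = -1·81 + 1·-44 + -1·24 = -149
  a_10 = -1·-149 + 1·81 + -1·-44 = 274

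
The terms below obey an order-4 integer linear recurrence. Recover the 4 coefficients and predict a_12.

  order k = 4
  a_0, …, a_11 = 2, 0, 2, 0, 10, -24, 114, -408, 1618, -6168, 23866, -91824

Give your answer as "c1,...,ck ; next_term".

  a_4 = -3·0 + 4·2 + 3·0 + 1·2 = 10
  a_5 = -3·10 + 4·0 + 3·2 + 1·0 = -24
  a_6 = -3·-24 + 4·10 + 3·0 + 1·2 = 114
  a_7 = -3·114 + 4·-24 + 3·10 + 1·0 = -408
  a_8 = -3·-408 + 4·114 + 3·-24 + 1·10 = 1618
  a_9 = -3·1618 + 4·-408 + 3·114 + 1·-24 = -6168
  a_10 = -3·-6168 + 4·1618 + 3·-408 + 1·114 = 23866
  a_11 = -3·23866 + 4·-6168 + 3·1618 + 1·-408 = -91824
  a_12 = -3·-91824 + 4·23866 + 3·-6168 + 1·1618 = 354050

-3,4,3,1 ; 354050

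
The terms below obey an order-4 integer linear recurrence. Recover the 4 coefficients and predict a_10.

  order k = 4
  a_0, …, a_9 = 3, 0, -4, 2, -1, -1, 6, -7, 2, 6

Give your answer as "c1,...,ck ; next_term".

  a_4 = -1·2 + -1·-4 + 0·0 + -1·3 = -1
  a_5 = -1·-1 + -1·2 + 0·-4 + -1·0 = -1
  a_6 = -1·-1 + -1·-1 + 0·2 + -1·-4 = 6
  a_7 = -1·6 + -1·-1 + 0·-1 + -1·2 = -7
  a_8 = -1·-7 + -1·6 + 0·-1 + -1·-1 = 2
  a_9 = -1·2 + -1·-7 + 0·6 + -1·-1 = 6
  a_10 = -1·6 + -1·2 + 0·-7 + -1·6 = -14

-1,-1,0,-1 ; -14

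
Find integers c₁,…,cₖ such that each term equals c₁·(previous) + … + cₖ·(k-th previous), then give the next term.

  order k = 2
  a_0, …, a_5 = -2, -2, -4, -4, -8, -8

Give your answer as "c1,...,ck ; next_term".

0,2 ; -16

  a_2 = 0·-2 + 2·-2 = -4
  a_3 = 0·-4 + 2·-2 = -4
  a_4 = 0·-4 + 2·-4 = -8
  a_5 = 0·-8 + 2·-4 = -8
  a_6 = 0·-8 + 2·-8 = -16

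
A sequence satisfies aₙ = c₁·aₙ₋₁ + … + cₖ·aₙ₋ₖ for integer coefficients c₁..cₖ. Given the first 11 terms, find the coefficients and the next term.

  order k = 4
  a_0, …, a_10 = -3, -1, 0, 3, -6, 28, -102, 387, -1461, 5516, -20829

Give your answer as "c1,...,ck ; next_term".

-3,3,0,-1 ; 78648

  a_4 = -3·3 + 3·0 + 0·-1 + -1·-3 = -6
  a_5 = -3·-6 + 3·3 + 0·0 + -1·-1 = 28
  a_6 = -3·28 + 3·-6 + 0·3 + -1·0 = -102
  a_7 = -3·-102 + 3·28 + 0·-6 + -1·3 = 387
  a_8 = -3·387 + 3·-102 + 0·28 + -1·-6 = -1461
  a_9 = -3·-1461 + 3·387 + 0·-102 + -1·28 = 5516
  a_10 = -3·5516 + 3·-1461 + 0·387 + -1·-102 = -20829
  a_11 = -3·-20829 + 3·5516 + 0·-1461 + -1·387 = 78648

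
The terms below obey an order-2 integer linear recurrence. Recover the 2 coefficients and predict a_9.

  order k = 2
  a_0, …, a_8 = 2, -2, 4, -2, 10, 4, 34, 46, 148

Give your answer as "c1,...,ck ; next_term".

  a_2 = 1·-2 + 3·2 = 4
  a_3 = 1·4 + 3·-2 = -2
  a_4 = 1·-2 + 3·4 = 10
  a_5 = 1·10 + 3·-2 = 4
  a_6 = 1·4 + 3·10 = 34
  a_7 = 1·34 + 3·4 = 46
  a_8 = 1·46 + 3·34 = 148
  a_9 = 1·148 + 3·46 = 286

1,3 ; 286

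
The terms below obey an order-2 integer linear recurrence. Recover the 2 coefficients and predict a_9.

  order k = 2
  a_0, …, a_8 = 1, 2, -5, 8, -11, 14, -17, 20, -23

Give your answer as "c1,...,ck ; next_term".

  a_2 = -2·2 + -1·1 = -5
  a_3 = -2·-5 + -1·2 = 8
  a_4 = -2·8 + -1·-5 = -11
  a_5 = -2·-11 + -1·8 = 14
  a_6 = -2·14 + -1·-11 = -17
  a_7 = -2·-17 + -1·14 = 20
  a_8 = -2·20 + -1·-17 = -23
  a_9 = -2·-23 + -1·20 = 26

-2,-1 ; 26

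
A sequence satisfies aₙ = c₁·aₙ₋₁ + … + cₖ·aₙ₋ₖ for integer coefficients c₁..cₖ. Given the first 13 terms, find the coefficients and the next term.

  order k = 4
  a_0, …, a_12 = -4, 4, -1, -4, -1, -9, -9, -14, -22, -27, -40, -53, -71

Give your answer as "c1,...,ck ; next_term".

1,1,0,-1 ; -97

  a_4 = 1·-4 + 1·-1 + 0·4 + -1·-4 = -1
  a_5 = 1·-1 + 1·-4 + 0·-1 + -1·4 = -9
  a_6 = 1·-9 + 1·-1 + 0·-4 + -1·-1 = -9
  a_7 = 1·-9 + 1·-9 + 0·-1 + -1·-4 = -14
  a_8 = 1·-14 + 1·-9 + 0·-9 + -1·-1 = -22
  a_9 = 1·-22 + 1·-14 + 0·-9 + -1·-9 = -27
  a_10 = 1·-27 + 1·-22 + 0·-14 + -1·-9 = -40
  a_11 = 1·-40 + 1·-27 + 0·-22 + -1·-14 = -53
  a_12 = 1·-53 + 1·-40 + 0·-27 + -1·-22 = -71
  a_13 = 1·-71 + 1·-53 + 0·-40 + -1·-27 = -97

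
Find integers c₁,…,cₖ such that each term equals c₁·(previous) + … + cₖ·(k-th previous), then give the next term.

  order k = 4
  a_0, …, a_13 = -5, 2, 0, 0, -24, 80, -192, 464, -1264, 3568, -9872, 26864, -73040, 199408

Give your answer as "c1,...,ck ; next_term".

  a_4 = -3·0 + -2·0 + -2·2 + 4·-5 = -24
  a_5 = -3·-24 + -2·0 + -2·0 + 4·2 = 80
  a_6 = -3·80 + -2·-24 + -2·0 + 4·0 = -192
  a_7 = -3·-192 + -2·80 + -2·-24 + 4·0 = 464
  a_8 = -3·464 + -2·-192 + -2·80 + 4·-24 = -1264
  a_9 = -3·-1264 + -2·464 + -2·-192 + 4·80 = 3568
  a_10 = -3·3568 + -2·-1264 + -2·464 + 4·-192 = -9872
  a_11 = -3·-9872 + -2·3568 + -2·-1264 + 4·464 = 26864
  a_12 = -3·26864 + -2·-9872 + -2·3568 + 4·-1264 = -73040
  a_13 = -3·-73040 + -2·26864 + -2·-9872 + 4·3568 = 199408
  a_14 = -3·199408 + -2·-73040 + -2·26864 + 4·-9872 = -545360

-3,-2,-2,4 ; -545360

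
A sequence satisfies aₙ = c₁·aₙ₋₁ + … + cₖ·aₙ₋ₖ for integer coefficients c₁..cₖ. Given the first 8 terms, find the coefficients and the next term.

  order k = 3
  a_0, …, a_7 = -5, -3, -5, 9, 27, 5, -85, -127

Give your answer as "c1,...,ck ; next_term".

  a_3 = 1·-5 + -3·-3 + -1·-5 = 9
  a_4 = 1·9 + -3·-5 + -1·-3 = 27
  a_5 = 1·27 + -3·9 + -1·-5 = 5
  a_6 = 1·5 + -3·27 + -1·9 = -85
  a_7 = 1·-85 + -3·5 + -1·27 = -127
  a_8 = 1·-127 + -3·-85 + -1·5 = 123

1,-3,-1 ; 123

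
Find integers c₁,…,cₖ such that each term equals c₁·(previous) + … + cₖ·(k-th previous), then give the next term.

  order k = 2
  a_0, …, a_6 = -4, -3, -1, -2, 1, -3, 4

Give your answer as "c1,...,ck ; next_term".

-1,1 ; -7

  a_2 = -1·-3 + 1·-4 = -1
  a_3 = -1·-1 + 1·-3 = -2
  a_4 = -1·-2 + 1·-1 = 1
  a_5 = -1·1 + 1·-2 = -3
  a_6 = -1·-3 + 1·1 = 4
  a_7 = -1·4 + 1·-3 = -7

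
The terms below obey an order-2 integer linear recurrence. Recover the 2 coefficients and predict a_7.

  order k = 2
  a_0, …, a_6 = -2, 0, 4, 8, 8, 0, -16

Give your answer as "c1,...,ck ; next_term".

2,-2 ; -32

  a_2 = 2·0 + -2·-2 = 4
  a_3 = 2·4 + -2·0 = 8
  a_4 = 2·8 + -2·4 = 8
  a_5 = 2·8 + -2·8 = 0
  a_6 = 2·0 + -2·8 = -16
  a_7 = 2·-16 + -2·0 = -32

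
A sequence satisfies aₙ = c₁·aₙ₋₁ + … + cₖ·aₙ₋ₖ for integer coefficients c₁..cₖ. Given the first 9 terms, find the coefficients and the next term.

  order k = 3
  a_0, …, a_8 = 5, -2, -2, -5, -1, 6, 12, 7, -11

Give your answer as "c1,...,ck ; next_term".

  a_3 = 1·-2 + -1·-2 + -1·5 = -5
  a_4 = 1·-5 + -1·-2 + -1·-2 = -1
  a_5 = 1·-1 + -1·-5 + -1·-2 = 6
  a_6 = 1·6 + -1·-1 + -1·-5 = 12
  a_7 = 1·12 + -1·6 + -1·-1 = 7
  a_8 = 1·7 + -1·12 + -1·6 = -11
  a_9 = 1·-11 + -1·7 + -1·12 = -30

1,-1,-1 ; -30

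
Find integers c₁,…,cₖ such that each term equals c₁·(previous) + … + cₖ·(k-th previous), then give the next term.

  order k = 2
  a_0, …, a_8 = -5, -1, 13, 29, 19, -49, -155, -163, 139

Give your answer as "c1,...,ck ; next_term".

2,-3 ; 767

  a_2 = 2·-1 + -3·-5 = 13
  a_3 = 2·13 + -3·-1 = 29
  a_4 = 2·29 + -3·13 = 19
  a_5 = 2·19 + -3·29 = -49
  a_6 = 2·-49 + -3·19 = -155
  a_7 = 2·-155 + -3·-49 = -163
  a_8 = 2·-163 + -3·-155 = 139
  a_9 = 2·139 + -3·-163 = 767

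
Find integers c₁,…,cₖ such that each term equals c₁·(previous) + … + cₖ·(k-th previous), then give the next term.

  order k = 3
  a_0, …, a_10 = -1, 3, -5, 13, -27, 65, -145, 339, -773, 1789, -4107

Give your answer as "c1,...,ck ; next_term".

  a_3 = -2·-5 + 2·3 + 3·-1 = 13
  a_4 = -2·13 + 2·-5 + 3·3 = -27
  a_5 = -2·-27 + 2·13 + 3·-5 = 65
  a_6 = -2·65 + 2·-27 + 3·13 = -145
  a_7 = -2·-145 + 2·65 + 3·-27 = 339
  a_8 = -2·339 + 2·-145 + 3·65 = -773
  a_9 = -2·-773 + 2·339 + 3·-145 = 1789
  a_10 = -2·1789 + 2·-773 + 3·339 = -4107
  a_11 = -2·-4107 + 2·1789 + 3·-773 = 9473

-2,2,3 ; 9473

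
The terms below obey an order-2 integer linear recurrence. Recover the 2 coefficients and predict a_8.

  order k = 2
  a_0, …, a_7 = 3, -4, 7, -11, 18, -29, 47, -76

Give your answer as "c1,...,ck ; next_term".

-1,1 ; 123

  a_2 = -1·-4 + 1·3 = 7
  a_3 = -1·7 + 1·-4 = -11
  a_4 = -1·-11 + 1·7 = 18
  a_5 = -1·18 + 1·-11 = -29
  a_6 = -1·-29 + 1·18 = 47
  a_7 = -1·47 + 1·-29 = -76
  a_8 = -1·-76 + 1·47 = 123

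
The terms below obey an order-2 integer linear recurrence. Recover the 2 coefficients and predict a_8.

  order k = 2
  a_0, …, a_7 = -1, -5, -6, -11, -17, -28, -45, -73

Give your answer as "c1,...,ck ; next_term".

1,1 ; -118

  a_2 = 1·-5 + 1·-1 = -6
  a_3 = 1·-6 + 1·-5 = -11
  a_4 = 1·-11 + 1·-6 = -17
  a_5 = 1·-17 + 1·-11 = -28
  a_6 = 1·-28 + 1·-17 = -45
  a_7 = 1·-45 + 1·-28 = -73
  a_8 = 1·-73 + 1·-45 = -118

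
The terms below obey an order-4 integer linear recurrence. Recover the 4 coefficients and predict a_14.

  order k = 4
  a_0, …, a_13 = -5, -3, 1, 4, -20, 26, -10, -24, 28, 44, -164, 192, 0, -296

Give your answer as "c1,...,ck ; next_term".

-2,-2,0,2 ; 264

  a_4 = -2·4 + -2·1 + 0·-3 + 2·-5 = -20
  a_5 = -2·-20 + -2·4 + 0·1 + 2·-3 = 26
  a_6 = -2·26 + -2·-20 + 0·4 + 2·1 = -10
  a_7 = -2·-10 + -2·26 + 0·-20 + 2·4 = -24
  a_8 = -2·-24 + -2·-10 + 0·26 + 2·-20 = 28
  a_9 = -2·28 + -2·-24 + 0·-10 + 2·26 = 44
  a_10 = -2·44 + -2·28 + 0·-24 + 2·-10 = -164
  a_11 = -2·-164 + -2·44 + 0·28 + 2·-24 = 192
  a_12 = -2·192 + -2·-164 + 0·44 + 2·28 = 0
  a_13 = -2·0 + -2·192 + 0·-164 + 2·44 = -296
  a_14 = -2·-296 + -2·0 + 0·192 + 2·-164 = 264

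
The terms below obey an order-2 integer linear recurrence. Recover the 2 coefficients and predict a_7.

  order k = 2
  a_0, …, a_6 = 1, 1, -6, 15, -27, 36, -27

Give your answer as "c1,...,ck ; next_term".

  a_2 = -3·1 + -3·1 = -6
  a_3 = -3·-6 + -3·1 = 15
  a_4 = -3·15 + -3·-6 = -27
  a_5 = -3·-27 + -3·15 = 36
  a_6 = -3·36 + -3·-27 = -27
  a_7 = -3·-27 + -3·36 = -27

-3,-3 ; -27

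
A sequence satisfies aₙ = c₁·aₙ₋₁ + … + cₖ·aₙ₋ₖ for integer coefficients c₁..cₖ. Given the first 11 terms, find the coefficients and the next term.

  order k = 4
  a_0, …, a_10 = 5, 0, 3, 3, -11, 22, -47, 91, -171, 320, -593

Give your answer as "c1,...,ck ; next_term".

  a_4 = -2·3 + 0·3 + 0·0 + -1·5 = -11
  a_5 = -2·-11 + 0·3 + 0·3 + -1·0 = 22
  a_6 = -2·22 + 0·-11 + 0·3 + -1·3 = -47
  a_7 = -2·-47 + 0·22 + 0·-11 + -1·3 = 91
  a_8 = -2·91 + 0·-47 + 0·22 + -1·-11 = -171
  a_9 = -2·-171 + 0·91 + 0·-47 + -1·22 = 320
  a_10 = -2·320 + 0·-171 + 0·91 + -1·-47 = -593
  a_11 = -2·-593 + 0·320 + 0·-171 + -1·91 = 1095

-2,0,0,-1 ; 1095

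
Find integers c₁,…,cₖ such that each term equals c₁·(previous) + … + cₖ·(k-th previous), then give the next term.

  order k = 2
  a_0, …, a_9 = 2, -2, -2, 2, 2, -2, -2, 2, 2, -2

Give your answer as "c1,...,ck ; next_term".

0,-1 ; -2

  a_2 = 0·-2 + -1·2 = -2
  a_3 = 0·-2 + -1·-2 = 2
  a_4 = 0·2 + -1·-2 = 2
  a_5 = 0·2 + -1·2 = -2
  a_6 = 0·-2 + -1·2 = -2
  a_7 = 0·-2 + -1·-2 = 2
  a_8 = 0·2 + -1·-2 = 2
  a_9 = 0·2 + -1·2 = -2
  a_10 = 0·-2 + -1·2 = -2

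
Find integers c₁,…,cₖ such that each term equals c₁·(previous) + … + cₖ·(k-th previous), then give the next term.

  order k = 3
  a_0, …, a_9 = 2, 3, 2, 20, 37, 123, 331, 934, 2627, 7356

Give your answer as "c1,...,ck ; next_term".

1,4,3 ; 20666

  a_3 = 1·2 + 4·3 + 3·2 = 20
  a_4 = 1·20 + 4·2 + 3·3 = 37
  a_5 = 1·37 + 4·20 + 3·2 = 123
  a_6 = 1·123 + 4·37 + 3·20 = 331
  a_7 = 1·331 + 4·123 + 3·37 = 934
  a_8 = 1·934 + 4·331 + 3·123 = 2627
  a_9 = 1·2627 + 4·934 + 3·331 = 7356
  a_10 = 1·7356 + 4·2627 + 3·934 = 20666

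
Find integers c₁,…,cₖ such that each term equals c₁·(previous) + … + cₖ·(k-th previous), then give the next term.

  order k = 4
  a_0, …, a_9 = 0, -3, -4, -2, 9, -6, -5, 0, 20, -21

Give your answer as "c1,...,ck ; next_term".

  a_4 = -1·-2 + -1·-4 + -1·-3 + 1·0 = 9
  a_5 = -1·9 + -1·-2 + -1·-4 + 1·-3 = -6
  a_6 = -1·-6 + -1·9 + -1·-2 + 1·-4 = -5
  a_7 = -1·-5 + -1·-6 + -1·9 + 1·-2 = 0
  a_8 = -1·0 + -1·-5 + -1·-6 + 1·9 = 20
  a_9 = -1·20 + -1·0 + -1·-5 + 1·-6 = -21
  a_10 = -1·-21 + -1·20 + -1·0 + 1·-5 = -4

-1,-1,-1,1 ; -4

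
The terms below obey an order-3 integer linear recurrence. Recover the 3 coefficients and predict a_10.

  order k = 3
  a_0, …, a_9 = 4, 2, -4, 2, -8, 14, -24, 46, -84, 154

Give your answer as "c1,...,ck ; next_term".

  a_3 = -1·-4 + 1·2 + -1·4 = 2
  a_4 = -1·2 + 1·-4 + -1·2 = -8
  a_5 = -1·-8 + 1·2 + -1·-4 = 14
  a_6 = -1·14 + 1·-8 + -1·2 = -24
  a_7 = -1·-24 + 1·14 + -1·-8 = 46
  a_8 = -1·46 + 1·-24 + -1·14 = -84
  a_9 = -1·-84 + 1·46 + -1·-24 = 154
  a_10 = -1·154 + 1·-84 + -1·46 = -284

-1,1,-1 ; -284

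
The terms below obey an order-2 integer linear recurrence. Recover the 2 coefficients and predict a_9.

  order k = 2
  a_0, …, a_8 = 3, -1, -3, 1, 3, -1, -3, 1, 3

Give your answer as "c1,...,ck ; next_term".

0,-1 ; -1

  a_2 = 0·-1 + -1·3 = -3
  a_3 = 0·-3 + -1·-1 = 1
  a_4 = 0·1 + -1·-3 = 3
  a_5 = 0·3 + -1·1 = -1
  a_6 = 0·-1 + -1·3 = -3
  a_7 = 0·-3 + -1·-1 = 1
  a_8 = 0·1 + -1·-3 = 3
  a_9 = 0·3 + -1·1 = -1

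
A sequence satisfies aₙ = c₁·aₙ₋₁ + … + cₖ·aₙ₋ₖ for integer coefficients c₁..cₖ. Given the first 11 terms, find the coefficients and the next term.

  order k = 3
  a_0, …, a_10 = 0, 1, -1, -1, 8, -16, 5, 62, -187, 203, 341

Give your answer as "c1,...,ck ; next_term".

-2,-3,3 ; -1852

  a_3 = -2·-1 + -3·1 + 3·0 = -1
  a_4 = -2·-1 + -3·-1 + 3·1 = 8
  a_5 = -2·8 + -3·-1 + 3·-1 = -16
  a_6 = -2·-16 + -3·8 + 3·-1 = 5
  a_7 = -2·5 + -3·-16 + 3·8 = 62
  a_8 = -2·62 + -3·5 + 3·-16 = -187
  a_9 = -2·-187 + -3·62 + 3·5 = 203
  a_10 = -2·203 + -3·-187 + 3·62 = 341
  a_11 = -2·341 + -3·203 + 3·-187 = -1852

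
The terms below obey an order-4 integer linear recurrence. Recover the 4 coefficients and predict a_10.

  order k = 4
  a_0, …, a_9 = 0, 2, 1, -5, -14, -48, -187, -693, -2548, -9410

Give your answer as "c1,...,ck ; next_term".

  a_4 = 4·-5 + -2·1 + 4·2 + -3·0 = -14
  a_5 = 4·-14 + -2·-5 + 4·1 + -3·2 = -48
  a_6 = 4·-48 + -2·-14 + 4·-5 + -3·1 = -187
  a_7 = 4·-187 + -2·-48 + 4·-14 + -3·-5 = -693
  a_8 = 4·-693 + -2·-187 + 4·-48 + -3·-14 = -2548
  a_9 = 4·-2548 + -2·-693 + 4·-187 + -3·-48 = -9410
  a_10 = 4·-9410 + -2·-2548 + 4·-693 + -3·-187 = -34755

4,-2,4,-3 ; -34755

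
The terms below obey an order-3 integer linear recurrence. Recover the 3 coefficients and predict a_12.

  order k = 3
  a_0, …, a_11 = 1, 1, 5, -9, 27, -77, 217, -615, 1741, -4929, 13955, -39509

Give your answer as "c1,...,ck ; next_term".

-2,2,-1 ; 111857

  a_3 = -2·5 + 2·1 + -1·1 = -9
  a_4 = -2·-9 + 2·5 + -1·1 = 27
  a_5 = -2·27 + 2·-9 + -1·5 = -77
  a_6 = -2·-77 + 2·27 + -1·-9 = 217
  a_7 = -2·217 + 2·-77 + -1·27 = -615
  a_8 = -2·-615 + 2·217 + -1·-77 = 1741
  a_9 = -2·1741 + 2·-615 + -1·217 = -4929
  a_10 = -2·-4929 + 2·1741 + -1·-615 = 13955
  a_11 = -2·13955 + 2·-4929 + -1·1741 = -39509
  a_12 = -2·-39509 + 2·13955 + -1·-4929 = 111857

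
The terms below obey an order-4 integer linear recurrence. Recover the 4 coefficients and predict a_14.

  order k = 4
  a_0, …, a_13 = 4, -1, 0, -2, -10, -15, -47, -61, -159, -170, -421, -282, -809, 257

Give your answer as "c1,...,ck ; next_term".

1,4,-4,-3 ; -588

  a_4 = 1·-2 + 4·0 + -4·-1 + -3·4 = -10
  a_5 = 1·-10 + 4·-2 + -4·0 + -3·-1 = -15
  a_6 = 1·-15 + 4·-10 + -4·-2 + -3·0 = -47
  a_7 = 1·-47 + 4·-15 + -4·-10 + -3·-2 = -61
  a_8 = 1·-61 + 4·-47 + -4·-15 + -3·-10 = -159
  a_9 = 1·-159 + 4·-61 + -4·-47 + -3·-15 = -170
  a_10 = 1·-170 + 4·-159 + -4·-61 + -3·-47 = -421
  a_11 = 1·-421 + 4·-170 + -4·-159 + -3·-61 = -282
  a_12 = 1·-282 + 4·-421 + -4·-170 + -3·-159 = -809
  a_13 = 1·-809 + 4·-282 + -4·-421 + -3·-170 = 257
  a_14 = 1·257 + 4·-809 + -4·-282 + -3·-421 = -588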